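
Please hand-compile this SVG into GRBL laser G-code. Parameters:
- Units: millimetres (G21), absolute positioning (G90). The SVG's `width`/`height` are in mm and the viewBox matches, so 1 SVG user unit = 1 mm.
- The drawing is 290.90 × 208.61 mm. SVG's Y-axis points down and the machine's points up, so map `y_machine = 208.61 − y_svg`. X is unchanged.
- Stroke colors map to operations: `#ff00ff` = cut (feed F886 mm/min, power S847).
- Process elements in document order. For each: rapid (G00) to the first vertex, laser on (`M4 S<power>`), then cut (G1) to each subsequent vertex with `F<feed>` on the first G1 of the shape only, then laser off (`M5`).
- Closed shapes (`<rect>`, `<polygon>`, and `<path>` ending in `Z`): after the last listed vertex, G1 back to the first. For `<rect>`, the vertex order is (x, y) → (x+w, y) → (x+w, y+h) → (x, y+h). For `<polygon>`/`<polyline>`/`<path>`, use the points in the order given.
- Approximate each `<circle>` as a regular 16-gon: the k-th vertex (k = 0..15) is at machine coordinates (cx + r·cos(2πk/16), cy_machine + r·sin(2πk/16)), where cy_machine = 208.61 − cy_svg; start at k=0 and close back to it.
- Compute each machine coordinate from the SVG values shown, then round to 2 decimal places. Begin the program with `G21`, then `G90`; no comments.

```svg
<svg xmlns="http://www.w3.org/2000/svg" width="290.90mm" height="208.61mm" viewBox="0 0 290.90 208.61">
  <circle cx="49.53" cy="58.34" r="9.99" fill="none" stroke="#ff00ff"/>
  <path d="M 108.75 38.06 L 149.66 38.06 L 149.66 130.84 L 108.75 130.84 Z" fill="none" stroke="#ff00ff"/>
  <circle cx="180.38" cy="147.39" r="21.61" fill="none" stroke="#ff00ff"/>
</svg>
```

Since the viewBox matches the mm dimensions, user units are millimetres directly. The only transform is the Y-flip y_m = 208.61 − y_svg.

Shape 1 is a circle drawn with `<circle>`. Its stroke #ff00ff means cut at S847, F886. After flipping Y the toolpath is (59.52,150.27) → (58.76,154.09) → (56.59,157.33) → (53.35,159.50) → (49.53,160.26) → (45.71,159.50) → (42.47,157.33) → (40.30,154.09) → (39.54,150.27) → (40.30,146.45) → (42.47,143.21) → (45.71,141.04) → (49.53,140.28) → (53.35,141.04) → (56.59,143.21) → (58.76,146.45) → (59.52,150.27), returning to the start.

Shape 2 is a rectangle drawn with `<path>`. Its stroke #ff00ff means cut at S847, F886. After flipping Y the toolpath is (108.75,170.55) → (149.66,170.55) → (149.66,77.77) → (108.75,77.77) → (108.75,170.55), returning to the start.

Shape 3 is a circle drawn with `<circle>`. Its stroke #ff00ff means cut at S847, F886. After flipping Y the toolpath is (201.99,61.22) → (200.35,69.49) → (195.66,76.50) → (188.65,81.19) → (180.38,82.83) → (172.11,81.19) → (165.10,76.50) → (160.41,69.49) → (158.77,61.22) → (160.41,52.95) → (165.10,45.94) → (172.11,41.25) → (180.38,39.61) → (188.65,41.25) → (195.66,45.94) → (200.35,52.95) → (201.99,61.22), returning to the start.

G21
G90
G00 X59.52 Y150.27
M4 S847
G1 X58.76 Y154.09 F886
G1 X56.59 Y157.33
G1 X53.35 Y159.50
G1 X49.53 Y160.26
G1 X45.71 Y159.50
G1 X42.47 Y157.33
G1 X40.30 Y154.09
G1 X39.54 Y150.27
G1 X40.30 Y146.45
G1 X42.47 Y143.21
G1 X45.71 Y141.04
G1 X49.53 Y140.28
G1 X53.35 Y141.04
G1 X56.59 Y143.21
G1 X58.76 Y146.45
G1 X59.52 Y150.27
M5
G00 X108.75 Y170.55
M4 S847
G1 X149.66 Y170.55 F886
G1 X149.66 Y77.77
G1 X108.75 Y77.77
G1 X108.75 Y170.55
M5
G00 X201.99 Y61.22
M4 S847
G1 X200.35 Y69.49 F886
G1 X195.66 Y76.50
G1 X188.65 Y81.19
G1 X180.38 Y82.83
G1 X172.11 Y81.19
G1 X165.10 Y76.50
G1 X160.41 Y69.49
G1 X158.77 Y61.22
G1 X160.41 Y52.95
G1 X165.10 Y45.94
G1 X172.11 Y41.25
G1 X180.38 Y39.61
G1 X188.65 Y41.25
G1 X195.66 Y45.94
G1 X200.35 Y52.95
G1 X201.99 Y61.22
M5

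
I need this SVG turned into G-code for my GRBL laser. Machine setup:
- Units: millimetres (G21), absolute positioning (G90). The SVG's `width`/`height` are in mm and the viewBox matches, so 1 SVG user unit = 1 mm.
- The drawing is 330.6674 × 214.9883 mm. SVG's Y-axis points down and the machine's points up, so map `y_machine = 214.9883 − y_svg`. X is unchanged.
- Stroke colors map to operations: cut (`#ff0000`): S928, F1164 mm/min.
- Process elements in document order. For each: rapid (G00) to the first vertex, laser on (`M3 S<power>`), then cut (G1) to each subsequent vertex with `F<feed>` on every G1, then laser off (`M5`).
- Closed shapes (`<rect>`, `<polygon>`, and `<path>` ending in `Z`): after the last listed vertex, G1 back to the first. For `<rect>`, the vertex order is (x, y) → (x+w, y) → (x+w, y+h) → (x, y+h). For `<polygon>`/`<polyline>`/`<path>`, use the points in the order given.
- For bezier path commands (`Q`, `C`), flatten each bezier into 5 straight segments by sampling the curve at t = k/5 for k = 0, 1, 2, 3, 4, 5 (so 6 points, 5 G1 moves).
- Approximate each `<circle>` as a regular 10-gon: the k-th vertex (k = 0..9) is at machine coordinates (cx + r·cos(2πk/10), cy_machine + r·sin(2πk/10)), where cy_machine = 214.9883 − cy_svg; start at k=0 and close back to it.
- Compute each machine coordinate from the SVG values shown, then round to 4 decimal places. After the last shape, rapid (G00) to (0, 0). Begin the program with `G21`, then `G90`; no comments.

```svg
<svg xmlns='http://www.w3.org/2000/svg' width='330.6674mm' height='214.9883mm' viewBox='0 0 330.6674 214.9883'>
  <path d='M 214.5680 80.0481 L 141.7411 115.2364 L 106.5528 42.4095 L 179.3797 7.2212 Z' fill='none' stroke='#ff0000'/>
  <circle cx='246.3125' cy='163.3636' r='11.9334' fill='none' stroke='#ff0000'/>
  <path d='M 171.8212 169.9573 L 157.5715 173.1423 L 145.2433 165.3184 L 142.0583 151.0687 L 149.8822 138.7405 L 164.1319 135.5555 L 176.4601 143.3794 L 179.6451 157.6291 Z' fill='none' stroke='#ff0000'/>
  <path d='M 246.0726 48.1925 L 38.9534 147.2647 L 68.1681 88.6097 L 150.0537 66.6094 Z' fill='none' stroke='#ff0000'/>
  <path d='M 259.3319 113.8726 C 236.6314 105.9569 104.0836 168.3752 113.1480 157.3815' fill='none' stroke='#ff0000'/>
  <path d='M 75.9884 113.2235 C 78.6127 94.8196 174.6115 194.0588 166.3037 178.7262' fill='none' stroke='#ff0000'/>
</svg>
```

1 u = 1 mm; y_m = 214.9883 − y.

[1] `<path>` regular polygon, #ff0000→cut S928 F1164: (214.5680,134.9402) → (141.7411,99.7519) → (106.5528,172.5788) → (179.3797,207.7671) → (214.5680,134.9402) (closed)

[2] `<circle>` circle, #ff0000→cut S928 F1164: (258.2459,51.6247) → (255.9668,58.6390) → (250.0001,62.9740) → (242.6249,62.9740) → (236.6582,58.6390) → (234.3791,51.6247) → (236.6582,44.6104) → (242.6249,40.2754) → (250.0001,40.2754) → (255.9668,44.6104) → (258.2459,51.6247) (closed)

[3] `<path>` regular polygon, #ff0000→cut S928 F1164: (171.8212,45.0310) → (157.5715,41.8460) → (145.2433,49.6699) → (142.0583,63.9196) → (149.8822,76.2478) → (164.1319,79.4328) → (176.4601,71.6089) → (179.6451,57.3592) → (171.8212,45.0310) (closed)

[4] `<path>` closed polygon, #ff0000→cut S928 F1164: (246.0726,166.7958) → (38.9534,67.7236) → (68.1681,126.3786) → (150.0537,148.3789) → (246.0726,166.7958) (closed)

[5] `<path>` cubic bezier, #ff0000→cut S928 F1164: (259.3319,101.1157) → (234.5416,98.5750) → (195.4580,86.0540) → (154.1512,70.4524) → (122.6911,58.6701) → (113.1480,57.6068)

[6] `<path>` cubic bezier, #ff0000→cut S928 F1164: (75.9884,101.7648) → (87.1865,100.5477) → (111.3057,82.2425) → (138.8575,57.9957) → (160.3530,38.9534) → (166.3037,36.2621)

G21
G90
G00 X214.5680 Y134.9402
M3 S928
G1 X141.7411 Y99.7519 F1164
G1 X106.5528 Y172.5788 F1164
G1 X179.3797 Y207.7671 F1164
G1 X214.5680 Y134.9402 F1164
M5
G00 X258.2459 Y51.6247
M3 S928
G1 X255.9668 Y58.6390 F1164
G1 X250.0001 Y62.9740 F1164
G1 X242.6249 Y62.9740 F1164
G1 X236.6582 Y58.6390 F1164
G1 X234.3791 Y51.6247 F1164
G1 X236.6582 Y44.6104 F1164
G1 X242.6249 Y40.2754 F1164
G1 X250.0001 Y40.2754 F1164
G1 X255.9668 Y44.6104 F1164
G1 X258.2459 Y51.6247 F1164
M5
G00 X171.8212 Y45.0310
M3 S928
G1 X157.5715 Y41.8460 F1164
G1 X145.2433 Y49.6699 F1164
G1 X142.0583 Y63.9196 F1164
G1 X149.8822 Y76.2478 F1164
G1 X164.1319 Y79.4328 F1164
G1 X176.4601 Y71.6089 F1164
G1 X179.6451 Y57.3592 F1164
G1 X171.8212 Y45.0310 F1164
M5
G00 X246.0726 Y166.7958
M3 S928
G1 X38.9534 Y67.7236 F1164
G1 X68.1681 Y126.3786 F1164
G1 X150.0537 Y148.3789 F1164
G1 X246.0726 Y166.7958 F1164
M5
G00 X259.3319 Y101.1157
M3 S928
G1 X234.5416 Y98.5750 F1164
G1 X195.4580 Y86.0540 F1164
G1 X154.1512 Y70.4524 F1164
G1 X122.6911 Y58.6701 F1164
G1 X113.1480 Y57.6068 F1164
M5
G00 X75.9884 Y101.7648
M3 S928
G1 X87.1865 Y100.5477 F1164
G1 X111.3057 Y82.2425 F1164
G1 X138.8575 Y57.9957 F1164
G1 X160.3530 Y38.9534 F1164
G1 X166.3037 Y36.2621 F1164
M5
G00 X0.0000 Y0.0000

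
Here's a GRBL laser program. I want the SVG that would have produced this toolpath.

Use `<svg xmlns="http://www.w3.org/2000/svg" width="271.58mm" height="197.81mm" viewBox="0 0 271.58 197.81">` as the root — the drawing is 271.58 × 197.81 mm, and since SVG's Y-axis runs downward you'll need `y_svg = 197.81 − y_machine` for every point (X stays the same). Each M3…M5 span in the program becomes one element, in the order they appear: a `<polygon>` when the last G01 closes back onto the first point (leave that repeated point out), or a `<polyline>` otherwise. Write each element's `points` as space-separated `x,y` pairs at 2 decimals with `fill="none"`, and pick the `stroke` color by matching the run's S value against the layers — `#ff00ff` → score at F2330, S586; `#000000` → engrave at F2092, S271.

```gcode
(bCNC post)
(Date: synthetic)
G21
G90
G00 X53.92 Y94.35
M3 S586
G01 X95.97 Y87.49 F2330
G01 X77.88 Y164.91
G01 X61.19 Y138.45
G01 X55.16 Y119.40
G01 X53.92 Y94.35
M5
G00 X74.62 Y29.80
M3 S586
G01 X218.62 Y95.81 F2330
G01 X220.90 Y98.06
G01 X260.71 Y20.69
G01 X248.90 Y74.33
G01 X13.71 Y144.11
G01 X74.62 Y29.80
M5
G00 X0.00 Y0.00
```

y_svg = 197.81 − y_m. Every run uses S586, so all elements get stroke `#ff00ff` (score).

[1] closed run; points: 53.92,103.46 95.97,110.32 77.88,32.90 61.19,59.36 55.16,78.41

[2] closed run; points: 74.62,168.01 218.62,102.00 220.90,99.75 260.71,177.12 248.90,123.48 13.71,53.70

<svg xmlns="http://www.w3.org/2000/svg" width="271.58mm" height="197.81mm" viewBox="0 0 271.58 197.81">
  <polygon points="53.92,103.46 95.97,110.32 77.88,32.90 61.19,59.36 55.16,78.41" fill="none" stroke="#ff00ff"/>
  <polygon points="74.62,168.01 218.62,102.00 220.90,99.75 260.71,177.12 248.90,123.48 13.71,53.70" fill="none" stroke="#ff00ff"/>
</svg>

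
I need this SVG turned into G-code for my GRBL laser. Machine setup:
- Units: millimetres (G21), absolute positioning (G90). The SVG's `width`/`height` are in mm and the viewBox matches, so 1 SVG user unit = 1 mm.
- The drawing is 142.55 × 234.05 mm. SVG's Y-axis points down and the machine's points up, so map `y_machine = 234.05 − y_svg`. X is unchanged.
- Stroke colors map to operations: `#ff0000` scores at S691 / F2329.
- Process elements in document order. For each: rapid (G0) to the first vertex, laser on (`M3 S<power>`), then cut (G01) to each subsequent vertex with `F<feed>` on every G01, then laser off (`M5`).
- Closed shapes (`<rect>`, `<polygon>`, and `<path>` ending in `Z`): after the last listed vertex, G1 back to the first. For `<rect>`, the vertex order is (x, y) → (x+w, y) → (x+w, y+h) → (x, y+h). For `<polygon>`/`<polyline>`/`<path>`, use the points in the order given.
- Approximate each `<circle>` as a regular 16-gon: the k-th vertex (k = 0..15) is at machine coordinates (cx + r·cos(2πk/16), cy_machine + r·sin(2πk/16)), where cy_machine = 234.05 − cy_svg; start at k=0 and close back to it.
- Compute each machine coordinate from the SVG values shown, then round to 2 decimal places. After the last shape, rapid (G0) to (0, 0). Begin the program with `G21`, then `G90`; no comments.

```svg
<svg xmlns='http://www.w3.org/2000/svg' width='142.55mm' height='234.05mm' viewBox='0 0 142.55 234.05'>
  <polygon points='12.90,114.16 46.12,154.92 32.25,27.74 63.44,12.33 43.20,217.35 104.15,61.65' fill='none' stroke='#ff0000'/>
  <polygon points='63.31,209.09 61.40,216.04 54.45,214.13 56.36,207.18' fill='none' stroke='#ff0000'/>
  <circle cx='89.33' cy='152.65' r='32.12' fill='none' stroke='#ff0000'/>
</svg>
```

G21
G90
G0 X12.90 Y119.89
M3 S691
G01 X46.12 Y79.13 F2329
G01 X32.25 Y206.31 F2329
G01 X63.44 Y221.72 F2329
G01 X43.20 Y16.70 F2329
G01 X104.15 Y172.40 F2329
G01 X12.90 Y119.89 F2329
M5
G0 X63.31 Y24.96
M3 S691
G01 X61.40 Y18.01 F2329
G01 X54.45 Y19.92 F2329
G01 X56.36 Y26.87 F2329
G01 X63.31 Y24.96 F2329
M5
G0 X121.45 Y81.40
M3 S691
G01 X119.01 Y93.69 F2329
G01 X112.04 Y104.11 F2329
G01 X101.62 Y111.08 F2329
G01 X89.33 Y113.52 F2329
G01 X77.04 Y111.08 F2329
G01 X66.62 Y104.11 F2329
G01 X59.65 Y93.69 F2329
G01 X57.21 Y81.40 F2329
G01 X59.65 Y69.11 F2329
G01 X66.62 Y58.69 F2329
G01 X77.04 Y51.72 F2329
G01 X89.33 Y49.28 F2329
G01 X101.62 Y51.72 F2329
G01 X112.04 Y58.69 F2329
G01 X119.01 Y69.11 F2329
G01 X121.45 Y81.40 F2329
M5
G0 X0.00 Y0.00

viewBox `0 0 142.55 234.05` with mm width/height → 1 unit = 1 mm. Flip: y_m = 234.05 − y_svg.

**Shape 1** — `<polygon>` closed polygon, stroke `#ff0000` → score (S691, F2329). Machine vertices: (12.90,119.89) → (46.12,79.13) → (32.25,206.31) → (63.44,221.72) → (43.20,16.70) → (104.15,172.40) → (12.90,119.89). Closed: final G1 returns to the first vertex.

**Shape 2** — `<polygon>` regular polygon, stroke `#ff0000` → score (S691, F2329). Machine vertices: (63.31,24.96) → (61.40,18.01) → (54.45,19.92) → (56.36,26.87) → (63.31,24.96). Closed: final G1 returns to the first vertex.

**Shape 3** — `<circle>` circle, stroke `#ff0000` → score (S691, F2329). Machine vertices: (121.45,81.40) → (119.01,93.69) → (112.04,104.11) → (101.62,111.08) → (89.33,113.52) → (77.04,111.08) → (66.62,104.11) → (59.65,93.69) → (57.21,81.40) → (59.65,69.11) → (66.62,58.69) → (77.04,51.72) → (89.33,49.28) → (101.62,51.72) → (112.04,58.69) → (119.01,69.11) → (121.45,81.40). Closed: final G1 returns to the first vertex.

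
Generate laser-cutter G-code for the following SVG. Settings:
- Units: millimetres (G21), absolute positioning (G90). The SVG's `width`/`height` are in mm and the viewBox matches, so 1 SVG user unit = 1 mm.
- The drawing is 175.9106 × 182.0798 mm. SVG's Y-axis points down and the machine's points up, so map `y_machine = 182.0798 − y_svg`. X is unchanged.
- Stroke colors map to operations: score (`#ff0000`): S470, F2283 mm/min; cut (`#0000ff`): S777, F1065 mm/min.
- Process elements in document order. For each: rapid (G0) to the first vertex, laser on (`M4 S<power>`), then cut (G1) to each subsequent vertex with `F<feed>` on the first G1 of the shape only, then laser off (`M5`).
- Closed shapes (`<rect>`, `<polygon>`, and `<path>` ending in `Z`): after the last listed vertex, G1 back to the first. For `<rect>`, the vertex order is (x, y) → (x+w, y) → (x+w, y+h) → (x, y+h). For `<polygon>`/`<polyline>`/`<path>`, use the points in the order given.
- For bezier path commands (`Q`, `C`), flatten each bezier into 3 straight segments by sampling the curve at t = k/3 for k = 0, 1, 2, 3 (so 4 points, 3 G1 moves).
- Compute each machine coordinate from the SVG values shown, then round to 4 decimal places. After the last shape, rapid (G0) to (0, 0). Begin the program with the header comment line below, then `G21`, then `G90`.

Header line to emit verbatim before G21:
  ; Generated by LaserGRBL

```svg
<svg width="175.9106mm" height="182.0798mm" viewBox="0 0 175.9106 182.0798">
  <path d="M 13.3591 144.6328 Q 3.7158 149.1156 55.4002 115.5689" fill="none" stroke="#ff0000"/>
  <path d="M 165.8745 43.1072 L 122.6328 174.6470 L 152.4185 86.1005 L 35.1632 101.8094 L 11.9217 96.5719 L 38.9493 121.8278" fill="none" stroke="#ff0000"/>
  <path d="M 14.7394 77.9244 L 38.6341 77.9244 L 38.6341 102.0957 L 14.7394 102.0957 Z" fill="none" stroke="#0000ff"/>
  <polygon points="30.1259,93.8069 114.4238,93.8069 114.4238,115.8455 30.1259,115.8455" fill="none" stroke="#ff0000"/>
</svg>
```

viewBox `0 0 175.9106 182.0798` with mm width/height → 1 unit = 1 mm. Flip: y_m = 182.0798 − y_svg.

**Shape 1** — `<path>` quadratic bezier, stroke `#ff0000` → score (S470, F2283). Control points (SVG): P0=(13.3591,144.6328), P1=(3.7158,149.1156), P2=(55.4002,115.5689); sampled at t=k/3. Machine vertices: (13.3591,37.4470) → (13.7444,38.6840) → (27.7581,48.3719) → (55.4002,66.5109). Open path.

**Shape 2** — `<path>` open polyline, stroke `#ff0000` → score (S470, F2283). Machine vertices: (165.8745,138.9726) → (122.6328,7.4328) → (152.4185,95.9793) → (35.1632,80.2704) → (11.9217,85.5079) → (38.9493,60.2520). Open path.

**Shape 3** — `<path>` rectangle, stroke `#0000ff` → cut (S777, F1065). Machine vertices: (14.7394,104.1554) → (38.6341,104.1554) → (38.6341,79.9841) → (14.7394,79.9841) → (14.7394,104.1554). Closed: final G1 returns to the first vertex.

**Shape 4** — `<polygon>` rectangle, stroke `#ff0000` → score (S470, F2283). Machine vertices: (30.1259,88.2729) → (114.4238,88.2729) → (114.4238,66.2343) → (30.1259,66.2343) → (30.1259,88.2729). Closed: final G1 returns to the first vertex.

; Generated by LaserGRBL
G21
G90
G0 X13.3591 Y37.4470
M4 S470
G1 X13.7444 Y38.6840 F2283
G1 X27.7581 Y48.3719
G1 X55.4002 Y66.5109
M5
G0 X165.8745 Y138.9726
M4 S470
G1 X122.6328 Y7.4328 F2283
G1 X152.4185 Y95.9793
G1 X35.1632 Y80.2704
G1 X11.9217 Y85.5079
G1 X38.9493 Y60.2520
M5
G0 X14.7394 Y104.1554
M4 S777
G1 X38.6341 Y104.1554 F1065
G1 X38.6341 Y79.9841
G1 X14.7394 Y79.9841
G1 X14.7394 Y104.1554
M5
G0 X30.1259 Y88.2729
M4 S470
G1 X114.4238 Y88.2729 F2283
G1 X114.4238 Y66.2343
G1 X30.1259 Y66.2343
G1 X30.1259 Y88.2729
M5
G0 X0.0000 Y0.0000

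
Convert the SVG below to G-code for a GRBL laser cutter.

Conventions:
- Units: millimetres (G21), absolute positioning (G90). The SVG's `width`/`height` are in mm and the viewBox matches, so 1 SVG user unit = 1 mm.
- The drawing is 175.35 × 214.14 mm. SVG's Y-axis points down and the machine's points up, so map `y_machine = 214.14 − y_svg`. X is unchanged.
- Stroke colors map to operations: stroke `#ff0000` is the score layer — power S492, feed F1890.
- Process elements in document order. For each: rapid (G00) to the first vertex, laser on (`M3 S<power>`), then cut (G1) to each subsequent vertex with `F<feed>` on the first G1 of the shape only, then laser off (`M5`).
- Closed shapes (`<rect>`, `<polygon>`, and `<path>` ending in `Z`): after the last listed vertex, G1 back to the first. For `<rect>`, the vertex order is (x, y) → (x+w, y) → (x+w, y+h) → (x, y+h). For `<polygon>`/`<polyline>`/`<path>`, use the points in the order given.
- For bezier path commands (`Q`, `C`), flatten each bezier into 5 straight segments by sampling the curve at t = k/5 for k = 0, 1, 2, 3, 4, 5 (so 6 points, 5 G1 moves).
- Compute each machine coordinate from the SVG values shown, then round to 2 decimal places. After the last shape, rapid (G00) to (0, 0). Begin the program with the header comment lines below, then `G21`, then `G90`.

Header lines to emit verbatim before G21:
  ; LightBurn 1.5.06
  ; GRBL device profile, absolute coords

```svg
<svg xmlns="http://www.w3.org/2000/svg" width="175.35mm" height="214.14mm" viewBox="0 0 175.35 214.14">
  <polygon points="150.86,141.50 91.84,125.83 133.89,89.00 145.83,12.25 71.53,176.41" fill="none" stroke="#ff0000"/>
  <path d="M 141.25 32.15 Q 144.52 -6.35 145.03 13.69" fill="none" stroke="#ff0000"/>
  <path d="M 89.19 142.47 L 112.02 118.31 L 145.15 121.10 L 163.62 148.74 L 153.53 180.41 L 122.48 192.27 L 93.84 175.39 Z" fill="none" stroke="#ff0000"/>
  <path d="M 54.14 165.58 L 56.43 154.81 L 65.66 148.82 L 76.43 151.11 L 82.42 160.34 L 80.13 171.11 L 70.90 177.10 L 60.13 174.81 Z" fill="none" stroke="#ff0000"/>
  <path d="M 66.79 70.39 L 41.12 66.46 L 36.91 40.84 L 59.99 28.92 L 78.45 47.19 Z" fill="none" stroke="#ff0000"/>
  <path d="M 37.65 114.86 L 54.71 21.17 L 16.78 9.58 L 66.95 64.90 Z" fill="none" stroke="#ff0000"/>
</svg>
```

; LightBurn 1.5.06
; GRBL device profile, absolute coords
G21
G90
G00 X150.86 Y72.64
M3 S492
G1 X91.84 Y88.31 F1890
G1 X133.89 Y125.14
G1 X145.83 Y201.89
G1 X71.53 Y37.73
G1 X150.86 Y72.64
M5
G00 X141.25 Y181.99
M3 S492
G1 X142.45 Y195.05 F1890
G1 X143.42 Y203.42
G1 X144.18 Y207.12
G1 X144.72 Y206.12
G1 X145.03 Y200.45
M5
G00 X89.19 Y71.67
M3 S492
G1 X112.02 Y95.83 F1890
G1 X145.15 Y93.04
G1 X163.62 Y65.40
G1 X153.53 Y33.73
G1 X122.48 Y21.87
G1 X93.84 Y38.75
G1 X89.19 Y71.67
M5
G00 X54.14 Y48.56
M3 S492
G1 X56.43 Y59.33 F1890
G1 X65.66 Y65.32
G1 X76.43 Y63.03
G1 X82.42 Y53.80
G1 X80.13 Y43.03
G1 X70.90 Y37.04
G1 X60.13 Y39.33
G1 X54.14 Y48.56
M5
G00 X66.79 Y143.75
M3 S492
G1 X41.12 Y147.68 F1890
G1 X36.91 Y173.30
G1 X59.99 Y185.22
G1 X78.45 Y166.95
G1 X66.79 Y143.75
M5
G00 X37.65 Y99.28
M3 S492
G1 X54.71 Y192.97 F1890
G1 X16.78 Y204.56
G1 X66.95 Y149.24
G1 X37.65 Y99.28
M5
G00 X0.00 Y0.00

1 u = 1 mm; y_m = 214.14 − y.

[1] `<polygon>` closed polygon, #ff0000→score S492 F1890: (150.86,72.64) → (91.84,88.31) → (133.89,125.14) → (145.83,201.89) → (71.53,37.73) → (150.86,72.64) (closed)

[2] `<path>` quadratic bezier, #ff0000→score S492 F1890: (141.25,181.99) → (142.45,195.05) → (143.42,203.42) → (144.18,207.12) → (144.72,206.12) → (145.03,200.45)

[3] `<path>` regular polygon, #ff0000→score S492 F1890: (89.19,71.67) → (112.02,95.83) → (145.15,93.04) → (163.62,65.40) → (153.53,33.73) → (122.48,21.87) → (93.84,38.75) → (89.19,71.67) (closed)

[4] `<path>` regular polygon, #ff0000→score S492 F1890: (54.14,48.56) → (56.43,59.33) → (65.66,65.32) → (76.43,63.03) → (82.42,53.80) → (80.13,43.03) → (70.90,37.04) → (60.13,39.33) → (54.14,48.56) (closed)

[5] `<path>` regular polygon, #ff0000→score S492 F1890: (66.79,143.75) → (41.12,147.68) → (36.91,173.30) → (59.99,185.22) → (78.45,166.95) → (66.79,143.75) (closed)

[6] `<path>` closed polygon, #ff0000→score S492 F1890: (37.65,99.28) → (54.71,192.97) → (16.78,204.56) → (66.95,149.24) → (37.65,99.28) (closed)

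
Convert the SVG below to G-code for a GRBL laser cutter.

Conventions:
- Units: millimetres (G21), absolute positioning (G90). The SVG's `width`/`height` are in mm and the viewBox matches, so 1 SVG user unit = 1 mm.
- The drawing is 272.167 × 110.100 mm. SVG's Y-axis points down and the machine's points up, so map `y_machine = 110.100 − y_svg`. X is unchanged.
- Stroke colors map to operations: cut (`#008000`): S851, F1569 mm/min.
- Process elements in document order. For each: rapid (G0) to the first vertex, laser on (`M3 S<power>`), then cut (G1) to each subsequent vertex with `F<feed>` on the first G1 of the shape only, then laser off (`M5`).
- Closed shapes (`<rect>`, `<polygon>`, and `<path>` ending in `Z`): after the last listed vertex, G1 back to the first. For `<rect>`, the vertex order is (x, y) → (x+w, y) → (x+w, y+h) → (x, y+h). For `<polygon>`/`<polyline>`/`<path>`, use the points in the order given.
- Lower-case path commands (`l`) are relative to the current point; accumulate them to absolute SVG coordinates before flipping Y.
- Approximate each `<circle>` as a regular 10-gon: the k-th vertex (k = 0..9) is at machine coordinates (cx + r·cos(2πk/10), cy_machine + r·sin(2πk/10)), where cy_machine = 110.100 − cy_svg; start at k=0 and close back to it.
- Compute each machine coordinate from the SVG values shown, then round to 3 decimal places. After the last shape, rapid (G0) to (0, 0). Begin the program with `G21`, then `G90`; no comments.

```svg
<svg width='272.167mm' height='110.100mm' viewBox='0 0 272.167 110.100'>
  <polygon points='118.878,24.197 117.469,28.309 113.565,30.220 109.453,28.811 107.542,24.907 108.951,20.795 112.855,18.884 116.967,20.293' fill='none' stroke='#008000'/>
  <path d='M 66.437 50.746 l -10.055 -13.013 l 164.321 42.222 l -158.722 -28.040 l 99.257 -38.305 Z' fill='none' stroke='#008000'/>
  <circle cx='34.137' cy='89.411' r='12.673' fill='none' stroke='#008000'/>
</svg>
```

G21
G90
G0 X118.878 Y85.903
M3 S851
G1 X117.469 Y81.791 F1569
G1 X113.565 Y79.880
G1 X109.453 Y81.289
G1 X107.542 Y85.193
G1 X108.951 Y89.305
G1 X112.855 Y91.216
G1 X116.967 Y89.807
G1 X118.878 Y85.903
M5
G0 X66.437 Y59.354
M3 S851
G1 X56.382 Y72.367 F1569
G1 X220.703 Y30.145
G1 X61.981 Y58.185
G1 X161.238 Y96.490
G1 X66.437 Y59.354
M5
G0 X46.810 Y20.689
M3 S851
G1 X44.390 Y28.138 F1569
G1 X38.053 Y32.742
G1 X30.221 Y32.742
G1 X23.884 Y28.138
G1 X21.464 Y20.689
G1 X23.884 Y13.240
G1 X30.221 Y8.636
G1 X38.053 Y8.636
G1 X44.390 Y13.240
G1 X46.810 Y20.689
M5
G0 X0.000 Y0.000

Since the viewBox matches the mm dimensions, user units are millimetres directly. The only transform is the Y-flip y_m = 110.100 − y_svg.

Shape 1 is a regular polygon drawn with `<polygon>`. Its stroke #008000 means cut at S851, F1569. After flipping Y the toolpath is (118.878,85.903) → (117.469,81.791) → (113.565,79.880) → (109.453,81.289) → (107.542,85.193) → (108.951,89.305) → (112.855,91.216) → (116.967,89.807) → (118.878,85.903), returning to the start.

Shape 2 is a closed polygon drawn with `<path>`. Its stroke #008000 means cut at S851, F1569. After flipping Y the toolpath is (66.437,59.354) → (56.382,72.367) → (220.703,30.145) → (61.981,58.185) → (161.238,96.490) → (66.437,59.354), returning to the start.

Shape 3 is a circle drawn with `<circle>`. Its stroke #008000 means cut at S851, F1569. After flipping Y the toolpath is (46.810,20.689) → (44.390,28.138) → (38.053,32.742) → (30.221,32.742) → (23.884,28.138) → (21.464,20.689) → (23.884,13.240) → (30.221,8.636) → (38.053,8.636) → (44.390,13.240) → (46.810,20.689), returning to the start.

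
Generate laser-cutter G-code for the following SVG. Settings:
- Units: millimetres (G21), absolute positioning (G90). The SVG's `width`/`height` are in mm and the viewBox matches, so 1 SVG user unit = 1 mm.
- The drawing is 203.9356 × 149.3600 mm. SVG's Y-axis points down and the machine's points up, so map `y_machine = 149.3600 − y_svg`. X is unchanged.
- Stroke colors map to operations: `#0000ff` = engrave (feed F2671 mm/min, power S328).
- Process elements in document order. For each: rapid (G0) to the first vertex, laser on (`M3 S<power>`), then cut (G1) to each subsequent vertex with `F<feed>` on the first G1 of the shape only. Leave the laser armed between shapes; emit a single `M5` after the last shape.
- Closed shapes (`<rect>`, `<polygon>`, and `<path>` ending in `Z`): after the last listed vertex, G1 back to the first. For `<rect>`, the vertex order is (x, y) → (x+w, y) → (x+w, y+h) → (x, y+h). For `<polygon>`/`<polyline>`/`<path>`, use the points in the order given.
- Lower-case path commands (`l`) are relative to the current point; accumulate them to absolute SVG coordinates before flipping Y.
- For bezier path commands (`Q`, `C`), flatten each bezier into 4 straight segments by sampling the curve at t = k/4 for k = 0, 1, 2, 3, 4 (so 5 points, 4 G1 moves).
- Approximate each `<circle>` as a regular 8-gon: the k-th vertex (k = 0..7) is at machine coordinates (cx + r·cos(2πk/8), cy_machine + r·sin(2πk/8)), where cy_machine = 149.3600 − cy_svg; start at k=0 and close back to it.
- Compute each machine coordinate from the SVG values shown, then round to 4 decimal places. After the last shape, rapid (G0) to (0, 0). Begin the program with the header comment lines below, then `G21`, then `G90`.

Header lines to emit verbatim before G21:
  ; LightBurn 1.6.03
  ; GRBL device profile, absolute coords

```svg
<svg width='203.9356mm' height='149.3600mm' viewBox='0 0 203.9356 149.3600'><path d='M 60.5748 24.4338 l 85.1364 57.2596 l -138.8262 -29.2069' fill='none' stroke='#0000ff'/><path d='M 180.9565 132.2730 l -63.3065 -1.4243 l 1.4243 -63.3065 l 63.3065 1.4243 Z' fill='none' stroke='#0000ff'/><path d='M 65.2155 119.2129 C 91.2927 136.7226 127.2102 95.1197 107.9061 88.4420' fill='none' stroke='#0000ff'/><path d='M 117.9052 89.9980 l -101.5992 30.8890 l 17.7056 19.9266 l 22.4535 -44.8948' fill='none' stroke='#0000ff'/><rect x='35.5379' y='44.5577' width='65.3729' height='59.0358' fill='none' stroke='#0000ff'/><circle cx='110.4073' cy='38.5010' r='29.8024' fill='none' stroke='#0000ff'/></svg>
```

; LightBurn 1.6.03
; GRBL device profile, absolute coords
G21
G90
G0 X60.5748 Y124.9262
M3 S328
G1 X145.7112 Y67.6666 F2671
G1 X6.8850 Y96.8735
G0 X180.9565 Y17.0870
M3 S328
G1 X117.6500 Y18.5113 F2671
G1 X119.0743 Y81.8178
G1 X182.3808 Y80.3935
G1 X180.9565 Y17.0870
G0 X65.2155 Y30.1471
M3 S328
G1 X85.6019 Y26.6291 F2671
G1 X103.5788 Y36.4623
G1 X113.0467 Y50.8306
G1 X107.9061 Y60.9180
G0 X117.9052 Y59.3620
M3 S328
G1 X16.3060 Y28.4730 F2671
G1 X34.0116 Y8.5464
G1 X56.4651 Y53.4412
G0 X35.5379 Y104.8023
M3 S328
G1 X100.9108 Y104.8023 F2671
G1 X100.9108 Y45.7665
G1 X35.5379 Y45.7665
G1 X35.5379 Y104.8023
G0 X140.2097 Y110.8590
M3 S328
G1 X131.4808 Y131.9325 F2671
G1 X110.4073 Y140.6614
G1 X89.3338 Y131.9325
G1 X80.6049 Y110.8590
G1 X89.3338 Y89.7855
G1 X110.4073 Y81.0566
G1 X131.4808 Y89.7855
G1 X140.2097 Y110.8590
M5
G0 X0.0000 Y0.0000

Since the viewBox matches the mm dimensions, user units are millimetres directly. The only transform is the Y-flip y_m = 149.3600 − y_svg.

Shape 1 is a open polyline drawn with `<path>`. Its stroke #0000ff means engrave at S328, F2671. After flipping Y the toolpath is (60.5748,124.9262) → (145.7112,67.6666) → (6.8850,96.8735).

Shape 2 is a regular polygon drawn with `<path>`. Its stroke #0000ff means engrave at S328, F2671. After flipping Y the toolpath is (180.9565,17.0870) → (117.6500,18.5113) → (119.0743,81.8178) → (182.3808,80.3935) → (180.9565,17.0870), returning to the start.

Shape 3 is a cubic bezier drawn with `<path>`. Its stroke #0000ff means engrave at S328, F2671. After flipping Y the toolpath is (65.2155,30.1471) → (85.6019,26.6291) → (103.5788,36.4623) → (113.0467,50.8306) → (107.9061,60.9180).

Shape 4 is a open polyline drawn with `<path>`. Its stroke #0000ff means engrave at S328, F2671. After flipping Y the toolpath is (117.9052,59.3620) → (16.3060,28.4730) → (34.0116,8.5464) → (56.4651,53.4412).

Shape 5 is a rectangle drawn with `<rect>`. Its stroke #0000ff means engrave at S328, F2671. After flipping Y the toolpath is (35.5379,104.8023) → (100.9108,104.8023) → (100.9108,45.7665) → (35.5379,45.7665) → (35.5379,104.8023), returning to the start.

Shape 6 is a circle drawn with `<circle>`. Its stroke #0000ff means engrave at S328, F2671. After flipping Y the toolpath is (140.2097,110.8590) → (131.4808,131.9325) → (110.4073,140.6614) → (89.3338,131.9325) → (80.6049,110.8590) → (89.3338,89.7855) → (110.4073,81.0566) → (131.4808,89.7855) → (140.2097,110.8590), returning to the start.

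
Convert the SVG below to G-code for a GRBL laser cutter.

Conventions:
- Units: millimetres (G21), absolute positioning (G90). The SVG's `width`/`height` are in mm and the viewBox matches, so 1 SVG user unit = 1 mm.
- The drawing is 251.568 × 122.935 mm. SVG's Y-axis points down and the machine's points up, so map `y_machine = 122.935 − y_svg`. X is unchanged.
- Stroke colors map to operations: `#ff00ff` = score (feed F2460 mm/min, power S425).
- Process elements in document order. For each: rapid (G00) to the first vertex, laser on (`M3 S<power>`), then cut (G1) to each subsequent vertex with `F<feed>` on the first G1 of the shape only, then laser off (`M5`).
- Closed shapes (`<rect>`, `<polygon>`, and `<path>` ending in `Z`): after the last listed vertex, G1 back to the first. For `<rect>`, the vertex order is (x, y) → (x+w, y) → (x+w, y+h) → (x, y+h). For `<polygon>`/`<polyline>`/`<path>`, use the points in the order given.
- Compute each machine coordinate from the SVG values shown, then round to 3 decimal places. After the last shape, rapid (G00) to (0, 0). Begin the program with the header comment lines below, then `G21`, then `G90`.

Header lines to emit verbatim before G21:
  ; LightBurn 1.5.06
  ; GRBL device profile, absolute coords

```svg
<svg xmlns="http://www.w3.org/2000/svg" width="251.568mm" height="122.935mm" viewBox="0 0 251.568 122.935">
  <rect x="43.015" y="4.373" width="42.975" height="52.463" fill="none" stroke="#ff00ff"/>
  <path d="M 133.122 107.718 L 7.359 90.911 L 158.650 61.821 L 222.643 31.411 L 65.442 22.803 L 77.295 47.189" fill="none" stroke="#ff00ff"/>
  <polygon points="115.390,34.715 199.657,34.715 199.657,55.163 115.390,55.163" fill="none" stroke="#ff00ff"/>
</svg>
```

; LightBurn 1.5.06
; GRBL device profile, absolute coords
G21
G90
G00 X43.015 Y118.562
M3 S425
G1 X85.990 Y118.562 F2460
G1 X85.990 Y66.099
G1 X43.015 Y66.099
G1 X43.015 Y118.562
M5
G00 X133.122 Y15.217
M3 S425
G1 X7.359 Y32.024 F2460
G1 X158.650 Y61.114
G1 X222.643 Y91.524
G1 X65.442 Y100.132
G1 X77.295 Y75.746
M5
G00 X115.390 Y88.220
M3 S425
G1 X199.657 Y88.220 F2460
G1 X199.657 Y67.772
G1 X115.390 Y67.772
G1 X115.390 Y88.220
M5
G00 X0.000 Y0.000

1 u = 1 mm; y_m = 122.935 − y.

[1] `<rect>` rectangle, #ff00ff→score S425 F2460: (43.015,118.562) → (85.990,118.562) → (85.990,66.099) → (43.015,66.099) → (43.015,118.562) (closed)

[2] `<path>` open polyline, #ff00ff→score S425 F2460: (133.122,15.217) → (7.359,32.024) → (158.650,61.114) → (222.643,91.524) → (65.442,100.132) → (77.295,75.746)

[3] `<polygon>` rectangle, #ff00ff→score S425 F2460: (115.390,88.220) → (199.657,88.220) → (199.657,67.772) → (115.390,67.772) → (115.390,88.220) (closed)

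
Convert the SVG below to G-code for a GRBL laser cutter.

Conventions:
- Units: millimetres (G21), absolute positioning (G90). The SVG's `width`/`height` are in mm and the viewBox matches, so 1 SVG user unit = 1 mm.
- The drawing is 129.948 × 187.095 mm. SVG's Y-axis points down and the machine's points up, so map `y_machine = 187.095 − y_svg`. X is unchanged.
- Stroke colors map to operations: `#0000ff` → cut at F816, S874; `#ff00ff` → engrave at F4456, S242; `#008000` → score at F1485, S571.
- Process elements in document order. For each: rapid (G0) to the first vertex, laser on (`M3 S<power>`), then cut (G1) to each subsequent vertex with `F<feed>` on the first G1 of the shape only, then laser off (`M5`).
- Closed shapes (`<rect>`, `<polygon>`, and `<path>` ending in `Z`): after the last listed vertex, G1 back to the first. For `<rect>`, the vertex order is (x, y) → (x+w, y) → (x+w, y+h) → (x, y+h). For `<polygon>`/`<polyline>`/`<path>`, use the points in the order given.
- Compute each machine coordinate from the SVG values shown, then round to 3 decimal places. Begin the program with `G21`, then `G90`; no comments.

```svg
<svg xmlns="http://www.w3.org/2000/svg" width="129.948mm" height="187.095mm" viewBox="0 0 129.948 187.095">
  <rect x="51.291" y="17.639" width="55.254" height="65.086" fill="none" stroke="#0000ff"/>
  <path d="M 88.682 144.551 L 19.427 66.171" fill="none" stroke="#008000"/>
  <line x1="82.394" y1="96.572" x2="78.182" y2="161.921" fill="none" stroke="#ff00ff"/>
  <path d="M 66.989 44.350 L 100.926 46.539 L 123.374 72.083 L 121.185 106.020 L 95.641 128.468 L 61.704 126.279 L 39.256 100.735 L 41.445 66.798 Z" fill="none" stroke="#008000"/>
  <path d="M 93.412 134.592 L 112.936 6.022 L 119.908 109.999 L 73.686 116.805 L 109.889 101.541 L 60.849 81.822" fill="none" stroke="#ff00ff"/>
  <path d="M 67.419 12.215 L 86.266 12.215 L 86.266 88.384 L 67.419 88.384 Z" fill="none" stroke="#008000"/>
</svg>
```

G21
G90
G0 X51.291 Y169.456
M3 S874
G1 X106.545 Y169.456 F816
G1 X106.545 Y104.370
G1 X51.291 Y104.370
G1 X51.291 Y169.456
M5
G0 X88.682 Y42.544
M3 S571
G1 X19.427 Y120.924 F1485
M5
G0 X82.394 Y90.523
M3 S242
G1 X78.182 Y25.174 F4456
M5
G0 X66.989 Y142.745
M3 S571
G1 X100.926 Y140.556 F1485
G1 X123.374 Y115.012
G1 X121.185 Y81.075
G1 X95.641 Y58.627
G1 X61.704 Y60.816
G1 X39.256 Y86.360
G1 X41.445 Y120.297
G1 X66.989 Y142.745
M5
G0 X93.412 Y52.503
M3 S242
G1 X112.936 Y181.073 F4456
G1 X119.908 Y77.096
G1 X73.686 Y70.290
G1 X109.889 Y85.554
G1 X60.849 Y105.273
M5
G0 X67.419 Y174.880
M3 S571
G1 X86.266 Y174.880 F1485
G1 X86.266 Y98.711
G1 X67.419 Y98.711
G1 X67.419 Y174.880
M5

1 u = 1 mm; y_m = 187.095 − y.

[1] `<rect>` rectangle, #0000ff→cut S874 F816: (51.291,169.456) → (106.545,169.456) → (106.545,104.370) → (51.291,104.370) → (51.291,169.456) (closed)

[2] `<path>` line segment, #008000→score S571 F1485: (88.682,42.544) → (19.427,120.924)

[3] `<line>` line segment, #ff00ff→engrave S242 F4456: (82.394,90.523) → (78.182,25.174)

[4] `<path>` regular polygon, #008000→score S571 F1485: (66.989,142.745) → (100.926,140.556) → (123.374,115.012) → (121.185,81.075) → (95.641,58.627) → (61.704,60.816) → (39.256,86.360) → (41.445,120.297) → (66.989,142.745) (closed)

[5] `<path>` open polyline, #ff00ff→engrave S242 F4456: (93.412,52.503) → (112.936,181.073) → (119.908,77.096) → (73.686,70.290) → (109.889,85.554) → (60.849,105.273)

[6] `<path>` rectangle, #008000→score S571 F1485: (67.419,174.880) → (86.266,174.880) → (86.266,98.711) → (67.419,98.711) → (67.419,174.880) (closed)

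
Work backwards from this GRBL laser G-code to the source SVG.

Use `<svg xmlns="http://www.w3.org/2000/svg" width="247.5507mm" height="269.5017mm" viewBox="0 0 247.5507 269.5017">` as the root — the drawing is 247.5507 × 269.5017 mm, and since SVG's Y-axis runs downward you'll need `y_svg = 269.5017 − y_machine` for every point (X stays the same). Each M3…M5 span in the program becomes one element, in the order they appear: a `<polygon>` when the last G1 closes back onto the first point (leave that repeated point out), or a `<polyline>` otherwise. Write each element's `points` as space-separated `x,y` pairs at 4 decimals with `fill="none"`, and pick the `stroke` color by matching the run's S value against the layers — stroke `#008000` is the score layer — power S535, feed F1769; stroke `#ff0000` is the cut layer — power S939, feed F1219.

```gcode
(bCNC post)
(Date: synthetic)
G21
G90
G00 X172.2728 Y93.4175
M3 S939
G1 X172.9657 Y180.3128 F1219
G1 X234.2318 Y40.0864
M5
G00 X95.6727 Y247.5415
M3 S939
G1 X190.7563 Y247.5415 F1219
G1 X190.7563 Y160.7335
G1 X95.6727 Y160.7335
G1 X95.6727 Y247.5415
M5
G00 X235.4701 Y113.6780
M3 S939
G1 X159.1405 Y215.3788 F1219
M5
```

Machine Y-up, SVG Y-down with viewBox height 269.5017, so y_svg = 269.5017 − y_machine; X carries over. Every run uses S939, so all elements get stroke `#ff0000` (cut).

Run 1: The run is open, so emit a `<polyline>` with points (Y-flipped): 172.2728,176.0842 172.9657,89.1889 234.2318,229.4153.

Run 2: The run returns to its start, so emit a `<polygon>` with points (Y-flipped): 95.6727,21.9602 190.7563,21.9602 190.7563,108.7682 95.6727,108.7682.

Run 3: The run is open, so emit a `<polyline>` with points (Y-flipped): 235.4701,155.8237 159.1405,54.1229.

<svg xmlns="http://www.w3.org/2000/svg" width="247.5507mm" height="269.5017mm" viewBox="0 0 247.5507 269.5017">
  <polyline points="172.2728,176.0842 172.9657,89.1889 234.2318,229.4153" fill="none" stroke="#ff0000"/>
  <polygon points="95.6727,21.9602 190.7563,21.9602 190.7563,108.7682 95.6727,108.7682" fill="none" stroke="#ff0000"/>
  <polyline points="235.4701,155.8237 159.1405,54.1229" fill="none" stroke="#ff0000"/>
</svg>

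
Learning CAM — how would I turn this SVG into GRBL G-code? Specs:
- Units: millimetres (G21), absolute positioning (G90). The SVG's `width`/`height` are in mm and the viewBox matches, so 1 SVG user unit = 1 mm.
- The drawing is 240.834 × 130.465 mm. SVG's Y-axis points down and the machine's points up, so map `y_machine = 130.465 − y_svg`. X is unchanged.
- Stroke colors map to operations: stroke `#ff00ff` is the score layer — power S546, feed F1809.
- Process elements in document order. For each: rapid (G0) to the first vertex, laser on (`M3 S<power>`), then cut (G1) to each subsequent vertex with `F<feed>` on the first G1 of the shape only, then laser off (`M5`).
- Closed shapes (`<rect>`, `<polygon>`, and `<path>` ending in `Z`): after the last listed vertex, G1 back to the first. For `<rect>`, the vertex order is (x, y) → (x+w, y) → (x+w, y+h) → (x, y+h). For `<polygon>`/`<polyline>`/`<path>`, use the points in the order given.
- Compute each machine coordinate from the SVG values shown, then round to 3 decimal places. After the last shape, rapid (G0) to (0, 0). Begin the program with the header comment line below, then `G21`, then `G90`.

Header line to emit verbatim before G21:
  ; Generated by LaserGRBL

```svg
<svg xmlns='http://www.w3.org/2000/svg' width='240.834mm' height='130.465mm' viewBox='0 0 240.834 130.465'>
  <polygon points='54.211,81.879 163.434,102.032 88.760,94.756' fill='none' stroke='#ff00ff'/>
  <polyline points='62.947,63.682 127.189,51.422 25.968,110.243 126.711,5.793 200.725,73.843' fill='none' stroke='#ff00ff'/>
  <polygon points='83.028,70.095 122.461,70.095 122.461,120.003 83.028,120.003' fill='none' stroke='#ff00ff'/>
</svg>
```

viewBox `0 0 240.834 130.465` with mm width/height → 1 unit = 1 mm. Flip: y_m = 130.465 − y_svg.

**Shape 1** — `<polygon>` closed polygon, stroke `#ff00ff` → score (S546, F1809). Machine vertices: (54.211,48.586) → (163.434,28.433) → (88.760,35.709) → (54.211,48.586). Closed: final G1 returns to the first vertex.

**Shape 2** — `<polyline>` open polyline, stroke `#ff00ff` → score (S546, F1809). Machine vertices: (62.947,66.783) → (127.189,79.043) → (25.968,20.222) → (126.711,124.672) → (200.725,56.622). Open path.

**Shape 3** — `<polygon>` rectangle, stroke `#ff00ff` → score (S546, F1809). Machine vertices: (83.028,60.370) → (122.461,60.370) → (122.461,10.462) → (83.028,10.462) → (83.028,60.370). Closed: final G1 returns to the first vertex.

; Generated by LaserGRBL
G21
G90
G0 X54.211 Y48.586
M3 S546
G1 X163.434 Y28.433 F1809
G1 X88.760 Y35.709
G1 X54.211 Y48.586
M5
G0 X62.947 Y66.783
M3 S546
G1 X127.189 Y79.043 F1809
G1 X25.968 Y20.222
G1 X126.711 Y124.672
G1 X200.725 Y56.622
M5
G0 X83.028 Y60.370
M3 S546
G1 X122.461 Y60.370 F1809
G1 X122.461 Y10.462
G1 X83.028 Y10.462
G1 X83.028 Y60.370
M5
G0 X0.000 Y0.000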